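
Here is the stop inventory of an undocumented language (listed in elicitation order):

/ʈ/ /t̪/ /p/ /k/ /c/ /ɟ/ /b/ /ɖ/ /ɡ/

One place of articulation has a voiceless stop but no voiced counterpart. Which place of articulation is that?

dental

place of articulation  voiceless  voiced  
bilabial          p         b       
dental            t̪        —       
retroflex         ʈ         ɖ       
palatal           c         ɟ       
velar             k         ɡ       
Every place of articulation has a voiced member except dental, where /d̪/ would be expected.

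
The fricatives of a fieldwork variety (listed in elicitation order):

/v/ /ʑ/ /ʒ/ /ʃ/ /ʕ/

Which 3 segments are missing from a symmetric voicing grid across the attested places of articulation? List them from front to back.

/f/, /ɕ/, /ħ/

Voiceless: /ʃ/ (postalveolar).
Voiced: /v/ (labiodental), /ʒ/ (postalveolar), /ʑ/ (alveolo-palatal), /ʕ/ (pharyngeal).
Gaps, from front to back: labiodental lacks voiceless (/f/); alveolo-palatal lacks voiceless (/ɕ/); pharyngeal lacks voiceless (/ħ/).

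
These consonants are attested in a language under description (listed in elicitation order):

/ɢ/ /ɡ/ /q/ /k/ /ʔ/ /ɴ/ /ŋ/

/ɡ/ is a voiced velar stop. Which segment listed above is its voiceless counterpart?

The voiceless counterpart is a voiceless velar stop — in this inventory, /k/.

/k/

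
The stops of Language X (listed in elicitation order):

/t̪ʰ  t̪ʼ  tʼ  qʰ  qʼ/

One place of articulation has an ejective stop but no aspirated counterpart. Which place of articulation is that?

alveolar

place of articulation  aspirated  ejective
dental            t̪ʰ       t̪ʼ     
alveolar          —         tʼ      
uvular            qʰ        qʼ      
Every place of articulation has an aspirated member except alveolar, where /tʰ/ would be expected.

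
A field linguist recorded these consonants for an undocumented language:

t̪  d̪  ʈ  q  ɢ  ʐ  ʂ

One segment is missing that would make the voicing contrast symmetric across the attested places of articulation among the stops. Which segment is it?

/ɖ/

dental: voiceless /t̪/, voiced /d̪/.
retroflex: voiceless /ʈ/, voiced —.
uvular: voiceless /q/, voiced /ɢ/.
The retroflex row has no voiced member, so the gap is the voiced retroflex stop /ɖ/.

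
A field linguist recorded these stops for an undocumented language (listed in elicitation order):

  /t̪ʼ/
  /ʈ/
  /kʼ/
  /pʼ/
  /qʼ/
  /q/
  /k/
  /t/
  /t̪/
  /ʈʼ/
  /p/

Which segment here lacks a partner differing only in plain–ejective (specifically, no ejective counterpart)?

Bilabial: /p/ ~ /pʼ/
Dental: /t̪/ ~ /t̪ʼ/
Retroflex: /ʈ/ ~ /ʈʼ/
Velar: /k/ ~ /kʼ/
Uvular: /q/ ~ /qʼ/
Alveolar: only /t/ (plain); no ejective partner.
So /t/ is the unpaired segment.

/t/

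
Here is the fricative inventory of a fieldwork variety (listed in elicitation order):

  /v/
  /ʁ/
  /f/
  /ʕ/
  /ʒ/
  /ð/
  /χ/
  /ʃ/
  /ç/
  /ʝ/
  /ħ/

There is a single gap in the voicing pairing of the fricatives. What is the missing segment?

/θ/

labiodental: voiceless /f/, voiced /v/.
dental: voiceless —, voiced /ð/.
postalveolar: voiceless /ʃ/, voiced /ʒ/.
palatal: voiceless /ç/, voiced /ʝ/.
uvular: voiceless /χ/, voiced /ʁ/.
pharyngeal: voiceless /ħ/, voiced /ʕ/.
The dental row has no voiceless member, so the gap is the voiceless dental fricative /θ/.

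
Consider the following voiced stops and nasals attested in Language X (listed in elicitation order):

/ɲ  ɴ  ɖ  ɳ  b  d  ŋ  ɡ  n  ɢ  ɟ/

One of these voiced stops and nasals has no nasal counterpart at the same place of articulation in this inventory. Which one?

/b/

Alveolar: /d/ ~ /n/
Retroflex: /ɖ/ ~ /ɳ/
Palatal: /ɟ/ ~ /ɲ/
Velar: /ɡ/ ~ /ŋ/
Uvular: /ɢ/ ~ /ɴ/
Bilabial: only /b/ (oral stop); no nasal partner.
So /b/ is the unpaired segment.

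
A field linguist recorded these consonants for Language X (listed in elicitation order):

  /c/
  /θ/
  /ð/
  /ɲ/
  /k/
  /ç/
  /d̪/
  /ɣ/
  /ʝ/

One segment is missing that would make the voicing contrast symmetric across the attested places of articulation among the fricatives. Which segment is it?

Voiceless: /θ/ (dental), /ç/ (palatal).
Voiced: /ð/ (dental), /ʝ/ (palatal), /ɣ/ (velar).
The velar row has no voiceless member, so the gap is the voiceless velar fricative /x/.

/x/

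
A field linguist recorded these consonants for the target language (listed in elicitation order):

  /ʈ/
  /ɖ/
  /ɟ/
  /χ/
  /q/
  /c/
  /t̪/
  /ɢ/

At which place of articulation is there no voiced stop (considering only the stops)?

Voiceless: /t̪/ (dental), /ʈ/ (retroflex), /c/ (palatal), /q/ (uvular).
Voiced: /ɖ/ (retroflex), /ɟ/ (palatal), /ɢ/ (uvular).
Every place of articulation has a voiced member except dental, where /d̪/ would be expected.

dental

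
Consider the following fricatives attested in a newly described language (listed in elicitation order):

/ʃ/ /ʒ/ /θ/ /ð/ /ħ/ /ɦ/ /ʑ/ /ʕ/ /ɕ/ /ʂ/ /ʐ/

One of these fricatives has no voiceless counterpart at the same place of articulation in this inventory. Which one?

/ɦ/

Dental: /θ/ ~ /ð/
Postalveolar: /ʃ/ ~ /ʒ/
Retroflex: /ʂ/ ~ /ʐ/
Alveolo-palatal: /ɕ/ ~ /ʑ/
Pharyngeal: /ħ/ ~ /ʕ/
Glottal: only /ɦ/ (voiced); no voiceless partner.
So /ɦ/ is the unpaired segment.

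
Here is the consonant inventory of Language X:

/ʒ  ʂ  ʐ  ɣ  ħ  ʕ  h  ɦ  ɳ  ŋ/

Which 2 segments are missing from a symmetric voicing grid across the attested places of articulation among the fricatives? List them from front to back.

postalveolar: voiceless —, voiced /ʒ/.
retroflex: voiceless /ʂ/, voiced /ʐ/.
velar: voiceless —, voiced /ɣ/.
pharyngeal: voiceless /ħ/, voiced /ʕ/.
glottal: voiceless /h/, voiced /ɦ/.
Gaps, from front to back: postalveolar lacks voiceless (/ʃ/); velar lacks voiceless (/x/).

/ʃ/, /x/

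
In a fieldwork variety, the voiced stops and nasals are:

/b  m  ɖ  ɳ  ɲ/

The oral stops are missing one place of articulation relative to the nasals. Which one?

Oral stop: /b/ (bilabial), /ɖ/ (retroflex).
Nasal: /m/ (bilabial), /ɳ/ (retroflex), /ɲ/ (palatal).
Every place of articulation has an oral stop member except palatal, where /ɟ/ would be expected.

palatal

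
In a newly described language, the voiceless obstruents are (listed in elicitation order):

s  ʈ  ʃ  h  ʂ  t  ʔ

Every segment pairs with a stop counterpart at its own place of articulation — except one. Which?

/ʃ/

Alveolar: /t/ ~ /s/
Retroflex: /ʈ/ ~ /ʂ/
Glottal: /ʔ/ ~ /h/
Postalveolar: only /ʃ/ (fricative); no stop partner.
So /ʃ/ is the unpaired segment.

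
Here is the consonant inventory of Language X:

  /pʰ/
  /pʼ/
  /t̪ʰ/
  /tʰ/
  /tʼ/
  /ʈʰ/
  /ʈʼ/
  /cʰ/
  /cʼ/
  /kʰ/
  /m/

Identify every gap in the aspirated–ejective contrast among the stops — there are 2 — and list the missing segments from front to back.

/t̪ʼ/, /kʼ/

bilabial: aspirated /pʰ/, ejective /pʼ/.
dental: aspirated /t̪ʰ/, ejective —.
alveolar: aspirated /tʰ/, ejective /tʼ/.
retroflex: aspirated /ʈʰ/, ejective /ʈʼ/.
palatal: aspirated /cʰ/, ejective /cʼ/.
velar: aspirated /kʰ/, ejective —.
Gaps, from front to back: dental lacks ejective (/t̪ʼ/); velar lacks ejective (/kʼ/).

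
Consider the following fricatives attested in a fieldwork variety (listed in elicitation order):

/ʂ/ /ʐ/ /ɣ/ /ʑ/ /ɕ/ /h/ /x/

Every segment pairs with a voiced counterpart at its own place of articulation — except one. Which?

/h/

Retroflex: /ʂ/ ~ /ʐ/
Alveolo-palatal: /ɕ/ ~ /ʑ/
Velar: /x/ ~ /ɣ/
Glottal: only /h/ (voiceless); no voiced partner.
So /h/ is the unpaired segment.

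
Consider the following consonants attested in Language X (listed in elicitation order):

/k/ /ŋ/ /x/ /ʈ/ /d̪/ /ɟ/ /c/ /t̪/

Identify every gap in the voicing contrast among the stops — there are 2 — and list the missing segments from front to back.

/ɖ/, /ɡ/

place of articulation  voiceless  voiced  
dental            t̪        d̪      
retroflex         ʈ         —       
palatal           c         ɟ       
velar             k         —       
Gaps, from front to back: retroflex lacks voiced (/ɖ/); velar lacks voiced (/ɡ/).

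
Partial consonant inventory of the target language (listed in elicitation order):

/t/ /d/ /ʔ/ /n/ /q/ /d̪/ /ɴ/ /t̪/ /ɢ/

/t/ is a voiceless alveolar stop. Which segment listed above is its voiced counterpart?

/d/

The voiced counterpart is a voiced alveolar stop — in this inventory, /d/.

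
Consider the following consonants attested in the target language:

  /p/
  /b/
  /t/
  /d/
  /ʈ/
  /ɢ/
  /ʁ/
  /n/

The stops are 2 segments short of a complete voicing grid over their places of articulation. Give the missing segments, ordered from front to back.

/ɖ/, /q/

place of articulation  voiceless  voiced  
bilabial          p         b       
alveolar          t         d       
retroflex         ʈ         —       
uvular            —         ɢ       
Gaps, from front to back: retroflex lacks voiced (/ɖ/); uvular lacks voiceless (/q/).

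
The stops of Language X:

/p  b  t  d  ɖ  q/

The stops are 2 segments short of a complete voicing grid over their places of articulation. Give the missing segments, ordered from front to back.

/ʈ/, /ɢ/

bilabial: voiceless /p/, voiced /b/.
alveolar: voiceless /t/, voiced /d/.
retroflex: voiceless —, voiced /ɖ/.
uvular: voiceless /q/, voiced —.
Gaps, from front to back: retroflex lacks voiceless (/ʈ/); uvular lacks voiced (/ɢ/).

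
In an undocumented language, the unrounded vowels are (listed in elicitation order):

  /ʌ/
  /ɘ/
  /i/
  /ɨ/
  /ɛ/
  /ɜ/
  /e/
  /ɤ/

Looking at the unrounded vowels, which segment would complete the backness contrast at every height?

/ɯ/

Front: /i/ (high), /e/ (high-mid), /ɛ/ (low-mid).
Central: /ɨ/ (high), /ɘ/ (high-mid), /ɜ/ (low-mid).
Back: /ɤ/ (high-mid), /ʌ/ (low-mid).
The high row has no back member, so the gap is the high back unrounded vowel /ɯ/.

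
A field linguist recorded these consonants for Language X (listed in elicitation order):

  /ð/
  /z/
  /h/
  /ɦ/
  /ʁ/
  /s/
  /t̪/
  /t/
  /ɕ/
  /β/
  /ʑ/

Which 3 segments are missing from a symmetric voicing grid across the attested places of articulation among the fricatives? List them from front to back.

/ɸ/, /θ/, /χ/

Voiceless: /s/ (alveolar), /ɕ/ (alveolo-palatal), /h/ (glottal).
Voiced: /β/ (bilabial), /ð/ (dental), /z/ (alveolar), /ʑ/ (alveolo-palatal), /ʁ/ (uvular), /ɦ/ (glottal).
Gaps, from front to back: bilabial lacks voiceless (/ɸ/); dental lacks voiceless (/θ/); uvular lacks voiceless (/χ/).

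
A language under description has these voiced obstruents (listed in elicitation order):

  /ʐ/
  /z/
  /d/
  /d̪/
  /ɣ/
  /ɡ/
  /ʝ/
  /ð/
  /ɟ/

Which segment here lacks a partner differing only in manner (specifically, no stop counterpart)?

/ʐ/

Dental: /d̪/ ~ /ð/
Alveolar: /d/ ~ /z/
Palatal: /ɟ/ ~ /ʝ/
Velar: /ɡ/ ~ /ɣ/
Retroflex: only /ʐ/ (fricative); no stop partner.
So /ʐ/ is the unpaired segment.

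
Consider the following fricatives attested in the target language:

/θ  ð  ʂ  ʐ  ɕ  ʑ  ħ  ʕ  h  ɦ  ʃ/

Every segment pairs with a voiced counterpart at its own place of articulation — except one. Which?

Dental: /θ/ ~ /ð/
Retroflex: /ʂ/ ~ /ʐ/
Alveolo-palatal: /ɕ/ ~ /ʑ/
Pharyngeal: /ħ/ ~ /ʕ/
Glottal: /h/ ~ /ɦ/
Postalveolar: only /ʃ/ (voiceless); no voiced partner.
So /ʃ/ is the unpaired segment.

/ʃ/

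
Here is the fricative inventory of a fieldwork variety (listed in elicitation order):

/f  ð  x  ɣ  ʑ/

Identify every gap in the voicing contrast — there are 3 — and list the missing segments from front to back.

/v/, /θ/, /ɕ/

place of articulation  voiceless  voiced  
labiodental       f         —       
dental            —         ð       
alveolo-palatal   —         ʑ       
velar             x         ɣ       
Gaps, from front to back: labiodental lacks voiced (/v/); dental lacks voiceless (/θ/); alveolo-palatal lacks voiceless (/ɕ/).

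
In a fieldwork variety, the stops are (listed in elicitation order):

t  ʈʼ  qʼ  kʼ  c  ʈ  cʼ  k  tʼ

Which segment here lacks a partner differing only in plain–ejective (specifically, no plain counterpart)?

/qʼ/

Alveolar: /t/ ~ /tʼ/
Retroflex: /ʈ/ ~ /ʈʼ/
Palatal: /c/ ~ /cʼ/
Velar: /k/ ~ /kʼ/
Uvular: only /qʼ/ (ejective); no plain partner.
So /qʼ/ is the unpaired segment.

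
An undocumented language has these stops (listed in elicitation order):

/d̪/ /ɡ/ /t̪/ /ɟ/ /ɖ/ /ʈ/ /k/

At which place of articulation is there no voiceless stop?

palatal

place of articulation  voiceless  voiced  
dental            t̪        d̪      
retroflex         ʈ         ɖ       
palatal           —         ɟ       
velar             k         ɡ       
Every place of articulation has a voiceless member except palatal, where /c/ would be expected.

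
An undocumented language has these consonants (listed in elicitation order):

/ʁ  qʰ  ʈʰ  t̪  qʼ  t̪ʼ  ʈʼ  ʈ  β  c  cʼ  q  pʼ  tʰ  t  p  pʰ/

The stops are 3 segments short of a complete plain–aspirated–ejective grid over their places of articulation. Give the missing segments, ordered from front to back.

/t̪ʰ/, /tʼ/, /cʰ/

bilabial: plain /p/, aspirated /pʰ/, ejective /pʼ/.
dental: plain /t̪/, aspirated —, ejective /t̪ʼ/.
alveolar: plain /t/, aspirated /tʰ/, ejective —.
retroflex: plain /ʈ/, aspirated /ʈʰ/, ejective /ʈʼ/.
palatal: plain /c/, aspirated —, ejective /cʼ/.
uvular: plain /q/, aspirated /qʰ/, ejective /qʼ/.
Gaps, from front to back: dental lacks aspirated (/t̪ʰ/); alveolar lacks ejective (/tʼ/); palatal lacks aspirated (/cʰ/).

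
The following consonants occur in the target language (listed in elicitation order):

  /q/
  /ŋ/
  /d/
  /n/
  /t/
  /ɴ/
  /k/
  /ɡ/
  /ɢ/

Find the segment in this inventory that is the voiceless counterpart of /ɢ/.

/q/

/ɢ/ is a voiced uvular stop.
The voiceless counterpart is a voiceless uvular stop — in this inventory, /q/.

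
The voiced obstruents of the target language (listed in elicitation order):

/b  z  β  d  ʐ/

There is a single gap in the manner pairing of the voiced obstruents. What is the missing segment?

/ɖ/

place of articulation  stop      fricative
bilabial          b         β       
alveolar          d         z       
retroflex         —         ʐ       
The retroflex row has no stop member, so the gap is the retroflex stop /ɖ/.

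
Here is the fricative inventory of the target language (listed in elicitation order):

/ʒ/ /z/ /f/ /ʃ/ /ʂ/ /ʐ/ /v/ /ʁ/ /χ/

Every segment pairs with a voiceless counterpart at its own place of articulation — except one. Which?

Labiodental: /f/ ~ /v/
Postalveolar: /ʃ/ ~ /ʒ/
Retroflex: /ʂ/ ~ /ʐ/
Uvular: /χ/ ~ /ʁ/
Alveolar: only /z/ (voiced); no voiceless partner.
So /z/ is the unpaired segment.

/z/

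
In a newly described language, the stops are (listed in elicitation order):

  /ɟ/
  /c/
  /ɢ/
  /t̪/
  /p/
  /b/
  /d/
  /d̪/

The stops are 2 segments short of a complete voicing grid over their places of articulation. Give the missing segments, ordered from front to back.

bilabial: voiceless /p/, voiced /b/.
dental: voiceless /t̪/, voiced /d̪/.
alveolar: voiceless —, voiced /d/.
palatal: voiceless /c/, voiced /ɟ/.
uvular: voiceless —, voiced /ɢ/.
Gaps, from front to back: alveolar lacks voiceless (/t/); uvular lacks voiceless (/q/).

/t/, /q/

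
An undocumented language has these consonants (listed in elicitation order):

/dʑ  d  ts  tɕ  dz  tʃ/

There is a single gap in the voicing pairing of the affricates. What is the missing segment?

/dʒ/

place of articulation  voiceless  voiced  
alveolar          ts        dz      
postalveolar      tʃ        —       
alveolo-palatal   tɕ        dʑ      
The postalveolar row has no voiced member, so the gap is the voiced postalveolar affricate /dʒ/.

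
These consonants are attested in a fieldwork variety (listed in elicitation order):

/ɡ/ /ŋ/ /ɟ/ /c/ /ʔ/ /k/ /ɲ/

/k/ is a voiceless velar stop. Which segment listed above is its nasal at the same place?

The nasal at the same place is a velar nasal — in this inventory, /ŋ/.

/ŋ/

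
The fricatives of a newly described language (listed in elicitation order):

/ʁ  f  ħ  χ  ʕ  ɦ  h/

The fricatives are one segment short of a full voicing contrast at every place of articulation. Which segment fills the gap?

/v/

place of articulation  voiceless  voiced  
labiodental       f         —       
uvular            χ         ʁ       
pharyngeal        ħ         ʕ       
glottal           h         ɦ       
The labiodental row has no voiced member, so the gap is the voiced labiodental fricative /v/.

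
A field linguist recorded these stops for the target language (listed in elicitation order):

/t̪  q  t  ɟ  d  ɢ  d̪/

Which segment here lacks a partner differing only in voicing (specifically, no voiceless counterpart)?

Dental: /t̪/ ~ /d̪/
Alveolar: /t/ ~ /d/
Uvular: /q/ ~ /ɢ/
Palatal: only /ɟ/ (voiced); no voiceless partner.
So /ɟ/ is the unpaired segment.

/ɟ/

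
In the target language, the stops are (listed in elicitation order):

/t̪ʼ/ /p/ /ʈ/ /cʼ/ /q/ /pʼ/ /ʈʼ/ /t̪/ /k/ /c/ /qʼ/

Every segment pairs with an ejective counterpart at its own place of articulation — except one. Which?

/k/

Bilabial: /p/ ~ /pʼ/
Dental: /t̪/ ~ /t̪ʼ/
Retroflex: /ʈ/ ~ /ʈʼ/
Palatal: /c/ ~ /cʼ/
Uvular: /q/ ~ /qʼ/
Velar: only /k/ (plain); no ejective partner.
So /k/ is the unpaired segment.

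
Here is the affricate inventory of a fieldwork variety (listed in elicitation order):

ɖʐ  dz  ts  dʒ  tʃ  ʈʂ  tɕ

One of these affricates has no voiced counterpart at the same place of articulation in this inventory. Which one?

/tɕ/

Alveolar: /ts/ ~ /dz/
Postalveolar: /tʃ/ ~ /dʒ/
Retroflex: /ʈʂ/ ~ /ɖʐ/
Alveolo-palatal: only /tɕ/ (voiceless); no voiced partner.
So /tɕ/ is the unpaired segment.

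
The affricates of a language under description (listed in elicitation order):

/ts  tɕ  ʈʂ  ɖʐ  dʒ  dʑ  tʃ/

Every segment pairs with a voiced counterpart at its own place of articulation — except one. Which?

Postalveolar: /tʃ/ ~ /dʒ/
Retroflex: /ʈʂ/ ~ /ɖʐ/
Alveolo-palatal: /tɕ/ ~ /dʑ/
Alveolar: only /ts/ (voiceless); no voiced partner.
So /ts/ is the unpaired segment.

/ts/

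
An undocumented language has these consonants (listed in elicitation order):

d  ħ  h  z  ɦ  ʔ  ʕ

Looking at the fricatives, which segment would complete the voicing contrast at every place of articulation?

/s/

place of articulation  voiceless  voiced  
alveolar          —         z       
pharyngeal        ħ         ʕ       
glottal           h         ɦ       
The alveolar row has no voiceless member, so the gap is the voiceless alveolar fricative /s/.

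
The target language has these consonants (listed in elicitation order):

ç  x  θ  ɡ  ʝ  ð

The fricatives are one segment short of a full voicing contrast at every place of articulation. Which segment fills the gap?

/ɣ/

Voiceless: /θ/ (dental), /ç/ (palatal), /x/ (velar).
Voiced: /ð/ (dental), /ʝ/ (palatal).
The velar row has no voiced member, so the gap is the voiced velar fricative /ɣ/.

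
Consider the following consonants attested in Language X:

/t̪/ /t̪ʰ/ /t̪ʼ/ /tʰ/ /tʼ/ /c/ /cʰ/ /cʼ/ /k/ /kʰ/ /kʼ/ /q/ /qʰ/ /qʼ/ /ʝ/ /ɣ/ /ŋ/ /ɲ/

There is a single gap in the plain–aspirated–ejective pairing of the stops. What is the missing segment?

/t/

Plain: /t̪/ (dental), /c/ (palatal), /k/ (velar), /q/ (uvular).
Aspirated: /t̪ʰ/ (dental), /tʰ/ (alveolar), /cʰ/ (palatal), /kʰ/ (velar), /qʰ/ (uvular).
Ejective: /t̪ʼ/ (dental), /tʼ/ (alveolar), /cʼ/ (palatal), /kʼ/ (velar), /qʼ/ (uvular).
The alveolar row has no plain member, so the gap is the plain alveolar stop /t/.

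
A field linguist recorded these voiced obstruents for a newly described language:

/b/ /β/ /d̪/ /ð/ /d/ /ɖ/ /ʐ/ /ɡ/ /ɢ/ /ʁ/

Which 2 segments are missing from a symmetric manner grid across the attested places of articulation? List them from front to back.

/z/, /ɣ/

bilabial: stop /b/, fricative /β/.
dental: stop /d̪/, fricative /ð/.
alveolar: stop /d/, fricative —.
retroflex: stop /ɖ/, fricative /ʐ/.
velar: stop /ɡ/, fricative —.
uvular: stop /ɢ/, fricative /ʁ/.
Gaps, from front to back: alveolar lacks fricative (/z/); velar lacks fricative (/ɣ/).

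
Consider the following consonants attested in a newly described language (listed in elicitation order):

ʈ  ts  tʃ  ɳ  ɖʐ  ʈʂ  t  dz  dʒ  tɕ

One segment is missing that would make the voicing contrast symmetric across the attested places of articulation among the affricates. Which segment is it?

/dʑ/

Voiceless: /ts/ (alveolar), /tʃ/ (postalveolar), /ʈʂ/ (retroflex), /tɕ/ (alveolo-palatal).
Voiced: /dz/ (alveolar), /dʒ/ (postalveolar), /ɖʐ/ (retroflex).
The alveolo-palatal row has no voiced member, so the gap is the voiced alveolo-palatal affricate /dʑ/.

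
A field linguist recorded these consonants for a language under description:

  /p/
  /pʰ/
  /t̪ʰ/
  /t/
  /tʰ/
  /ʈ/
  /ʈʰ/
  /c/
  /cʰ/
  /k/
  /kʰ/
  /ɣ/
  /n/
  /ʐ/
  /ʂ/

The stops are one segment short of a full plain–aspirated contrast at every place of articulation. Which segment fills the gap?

place of articulation  plain     aspirated
bilabial          p         pʰ      
dental            —         t̪ʰ     
alveolar          t         tʰ      
retroflex         ʈ         ʈʰ      
palatal           c         cʰ      
velar             k         kʰ      
The dental row has no plain member, so the gap is the plain dental stop /t̪/.

/t̪/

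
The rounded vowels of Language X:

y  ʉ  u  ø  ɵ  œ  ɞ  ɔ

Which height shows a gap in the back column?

high-mid

Front: /y/ (high), /ø/ (high-mid), /œ/ (low-mid).
Central: /ʉ/ (high), /ɵ/ (high-mid), /ɞ/ (low-mid).
Back: /u/ (high), /ɔ/ (low-mid).
Every height has a back member except high-mid, where /o/ would be expected.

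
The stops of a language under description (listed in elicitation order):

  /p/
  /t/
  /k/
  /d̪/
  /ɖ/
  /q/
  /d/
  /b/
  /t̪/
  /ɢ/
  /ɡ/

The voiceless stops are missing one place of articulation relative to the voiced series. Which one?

bilabial: voiceless /p/, voiced /b/.
dental: voiceless /t̪/, voiced /d̪/.
alveolar: voiceless /t/, voiced /d/.
retroflex: voiceless —, voiced /ɖ/.
velar: voiceless /k/, voiced /ɡ/.
uvular: voiceless /q/, voiced /ɢ/.
Every place of articulation has a voiceless member except retroflex, where /ʈ/ would be expected.

retroflex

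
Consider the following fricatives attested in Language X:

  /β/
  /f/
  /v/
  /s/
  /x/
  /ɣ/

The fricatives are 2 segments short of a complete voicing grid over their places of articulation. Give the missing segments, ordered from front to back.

/ɸ/, /z/

place of articulation  voiceless  voiced  
bilabial          —         β       
labiodental       f         v       
alveolar          s         —       
velar             x         ɣ       
Gaps, from front to back: bilabial lacks voiceless (/ɸ/); alveolar lacks voiced (/z/).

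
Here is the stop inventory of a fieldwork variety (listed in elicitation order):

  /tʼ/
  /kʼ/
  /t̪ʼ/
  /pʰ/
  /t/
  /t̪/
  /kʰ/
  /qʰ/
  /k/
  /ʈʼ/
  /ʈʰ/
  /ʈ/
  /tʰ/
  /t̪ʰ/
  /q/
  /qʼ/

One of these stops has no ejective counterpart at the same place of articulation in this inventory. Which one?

/pʰ/

Dental: /t̪/ ~ /t̪ʰ/ ~ /t̪ʼ/
Alveolar: /t/ ~ /tʰ/ ~ /tʼ/
Retroflex: /ʈ/ ~ /ʈʰ/ ~ /ʈʼ/
Velar: /k/ ~ /kʰ/ ~ /kʼ/
Uvular: /q/ ~ /qʰ/ ~ /qʼ/
Bilabial: only /pʰ/ (aspirated); no ejective partner.
So /pʰ/ is the unpaired segment.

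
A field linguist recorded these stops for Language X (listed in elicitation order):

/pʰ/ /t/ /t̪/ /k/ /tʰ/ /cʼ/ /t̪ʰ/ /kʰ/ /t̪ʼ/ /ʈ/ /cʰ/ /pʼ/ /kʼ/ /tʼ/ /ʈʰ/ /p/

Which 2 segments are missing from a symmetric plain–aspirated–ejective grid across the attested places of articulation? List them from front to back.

/ʈʼ/, /c/

Plain: /p/ (bilabial), /t̪/ (dental), /t/ (alveolar), /ʈ/ (retroflex), /k/ (velar).
Aspirated: /pʰ/ (bilabial), /t̪ʰ/ (dental), /tʰ/ (alveolar), /ʈʰ/ (retroflex), /cʰ/ (palatal), /kʰ/ (velar).
Ejective: /pʼ/ (bilabial), /t̪ʼ/ (dental), /tʼ/ (alveolar), /cʼ/ (palatal), /kʼ/ (velar).
Gaps, from front to back: retroflex lacks ejective (/ʈʼ/); palatal lacks plain (/c/).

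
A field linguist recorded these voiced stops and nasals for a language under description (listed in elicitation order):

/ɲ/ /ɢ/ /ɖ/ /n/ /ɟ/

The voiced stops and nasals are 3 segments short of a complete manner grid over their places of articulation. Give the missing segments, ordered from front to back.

/d/, /ɳ/, /ɴ/

place of articulation  oral stop  nasal   
alveolar          —         n       
retroflex         ɖ         —       
palatal           ɟ         ɲ       
uvular            ɢ         —       
Gaps, from front to back: alveolar lacks oral stop (/d/); retroflex lacks nasal (/ɳ/); uvular lacks nasal (/ɴ/).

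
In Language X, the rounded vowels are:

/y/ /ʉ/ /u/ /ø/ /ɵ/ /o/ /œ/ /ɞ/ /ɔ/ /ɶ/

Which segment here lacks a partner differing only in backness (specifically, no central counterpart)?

/ɶ/

High: /y/ ~ /ʉ/ ~ /u/
High-mid: /ø/ ~ /ɵ/ ~ /o/
Low-mid: /œ/ ~ /ɞ/ ~ /ɔ/
Low: only /ɶ/ (front); no central partner.
So /ɶ/ is the unpaired segment.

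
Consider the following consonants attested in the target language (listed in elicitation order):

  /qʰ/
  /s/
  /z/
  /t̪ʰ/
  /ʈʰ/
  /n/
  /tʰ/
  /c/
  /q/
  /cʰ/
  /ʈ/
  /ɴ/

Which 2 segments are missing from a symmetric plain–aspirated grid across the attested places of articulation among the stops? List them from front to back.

/t̪/, /t/

dental: plain —, aspirated /t̪ʰ/.
alveolar: plain —, aspirated /tʰ/.
retroflex: plain /ʈ/, aspirated /ʈʰ/.
palatal: plain /c/, aspirated /cʰ/.
uvular: plain /q/, aspirated /qʰ/.
Gaps, from front to back: dental lacks plain (/t̪/); alveolar lacks plain (/t/).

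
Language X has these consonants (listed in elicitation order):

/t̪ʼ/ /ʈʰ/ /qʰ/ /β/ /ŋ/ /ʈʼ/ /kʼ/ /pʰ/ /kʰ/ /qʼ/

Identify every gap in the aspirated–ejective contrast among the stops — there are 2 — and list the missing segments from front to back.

/pʼ/, /t̪ʰ/

Aspirated: /pʰ/ (bilabial), /ʈʰ/ (retroflex), /kʰ/ (velar), /qʰ/ (uvular).
Ejective: /t̪ʼ/ (dental), /ʈʼ/ (retroflex), /kʼ/ (velar), /qʼ/ (uvular).
Gaps, from front to back: bilabial lacks ejective (/pʼ/); dental lacks aspirated (/t̪ʰ/).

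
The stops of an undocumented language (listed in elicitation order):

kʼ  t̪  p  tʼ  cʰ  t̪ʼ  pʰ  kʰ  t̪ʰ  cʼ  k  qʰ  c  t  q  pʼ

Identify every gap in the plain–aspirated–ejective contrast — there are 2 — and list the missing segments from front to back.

Plain: /p/ (bilabial), /t̪/ (dental), /t/ (alveolar), /c/ (palatal), /k/ (velar), /q/ (uvular).
Aspirated: /pʰ/ (bilabial), /t̪ʰ/ (dental), /cʰ/ (palatal), /kʰ/ (velar), /qʰ/ (uvular).
Ejective: /pʼ/ (bilabial), /t̪ʼ/ (dental), /tʼ/ (alveolar), /cʼ/ (palatal), /kʼ/ (velar).
Gaps, from front to back: alveolar lacks aspirated (/tʰ/); uvular lacks ejective (/qʼ/).

/tʰ/, /qʼ/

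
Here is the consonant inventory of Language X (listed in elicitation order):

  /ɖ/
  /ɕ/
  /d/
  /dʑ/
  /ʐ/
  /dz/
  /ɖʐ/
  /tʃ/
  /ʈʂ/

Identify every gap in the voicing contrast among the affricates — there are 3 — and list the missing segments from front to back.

/ts/, /dʒ/, /tɕ/

place of articulation  voiceless  voiced  
alveolar          —         dz      
postalveolar      tʃ        —       
retroflex         ʈʂ        ɖʐ      
alveolo-palatal   —         dʑ      
Gaps, from front to back: alveolar lacks voiceless (/ts/); postalveolar lacks voiced (/dʒ/); alveolo-palatal lacks voiceless (/tɕ/).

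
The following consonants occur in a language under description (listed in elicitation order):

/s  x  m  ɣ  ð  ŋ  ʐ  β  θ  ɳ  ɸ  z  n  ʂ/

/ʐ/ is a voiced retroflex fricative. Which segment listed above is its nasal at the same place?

/ɳ/

The nasal at the same place is a retroflex nasal — in this inventory, /ɳ/.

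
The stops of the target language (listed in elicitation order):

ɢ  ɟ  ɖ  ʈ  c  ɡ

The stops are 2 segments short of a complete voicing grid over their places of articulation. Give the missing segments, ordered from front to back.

/k/, /q/

place of articulation  voiceless  voiced  
retroflex         ʈ         ɖ       
palatal           c         ɟ       
velar             —         ɡ       
uvular            —         ɢ       
Gaps, from front to back: velar lacks voiceless (/k/); uvular lacks voiceless (/q/).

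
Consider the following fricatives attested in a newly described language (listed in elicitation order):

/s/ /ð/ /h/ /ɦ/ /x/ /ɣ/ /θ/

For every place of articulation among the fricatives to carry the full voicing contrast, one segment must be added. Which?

dental: voiceless /θ/, voiced /ð/.
alveolar: voiceless /s/, voiced —.
velar: voiceless /x/, voiced /ɣ/.
glottal: voiceless /h/, voiced /ɦ/.
The alveolar row has no voiced member, so the gap is the voiced alveolar fricative /z/.

/z/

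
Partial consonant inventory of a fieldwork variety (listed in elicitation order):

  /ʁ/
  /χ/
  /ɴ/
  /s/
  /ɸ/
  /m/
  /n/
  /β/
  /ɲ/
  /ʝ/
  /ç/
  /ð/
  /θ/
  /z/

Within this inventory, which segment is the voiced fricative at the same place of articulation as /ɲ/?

/ʝ/

/ɲ/ is a palatal nasal.
The voiced fricative at the same place is a voiced palatal fricative — in this inventory, /ʝ/.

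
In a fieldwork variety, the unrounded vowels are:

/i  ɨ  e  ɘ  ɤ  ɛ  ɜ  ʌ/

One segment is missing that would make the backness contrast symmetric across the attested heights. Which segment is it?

/ɯ/

height            front     central   back    
high              i         ɨ         —       
high-mid          e         ɘ         ɤ       
low-mid           ɛ         ɜ         ʌ       
The high row has no back member, so the gap is the high back unrounded vowel /ɯ/.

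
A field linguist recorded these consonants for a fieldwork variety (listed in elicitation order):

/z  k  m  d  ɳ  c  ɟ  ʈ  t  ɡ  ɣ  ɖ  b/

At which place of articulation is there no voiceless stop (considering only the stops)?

bilabial

place of articulation  voiceless  voiced  
bilabial          —         b       
alveolar          t         d       
retroflex         ʈ         ɖ       
palatal           c         ɟ       
velar             k         ɡ       
Every place of articulation has a voiceless member except bilabial, where /p/ would be expected.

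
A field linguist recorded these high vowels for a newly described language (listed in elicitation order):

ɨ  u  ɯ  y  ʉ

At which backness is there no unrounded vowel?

front: unrounded —, rounded /y/.
central: unrounded /ɨ/, rounded /ʉ/.
back: unrounded /ɯ/, rounded /u/.
Every backness has an unrounded member except front, where /i/ would be expected.

front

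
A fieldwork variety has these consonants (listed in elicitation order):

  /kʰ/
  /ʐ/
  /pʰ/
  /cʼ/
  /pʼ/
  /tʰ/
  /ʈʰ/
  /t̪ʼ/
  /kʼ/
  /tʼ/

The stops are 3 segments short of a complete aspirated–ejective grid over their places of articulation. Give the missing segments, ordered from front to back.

bilabial: aspirated /pʰ/, ejective /pʼ/.
dental: aspirated —, ejective /t̪ʼ/.
alveolar: aspirated /tʰ/, ejective /tʼ/.
retroflex: aspirated /ʈʰ/, ejective —.
palatal: aspirated —, ejective /cʼ/.
velar: aspirated /kʰ/, ejective /kʼ/.
Gaps, from front to back: dental lacks aspirated (/t̪ʰ/); retroflex lacks ejective (/ʈʼ/); palatal lacks aspirated (/cʰ/).

/t̪ʰ/, /ʈʼ/, /cʰ/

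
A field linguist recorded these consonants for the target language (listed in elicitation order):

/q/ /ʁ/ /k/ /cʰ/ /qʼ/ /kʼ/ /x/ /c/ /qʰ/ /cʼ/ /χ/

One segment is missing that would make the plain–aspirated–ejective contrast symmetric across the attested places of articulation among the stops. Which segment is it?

/kʰ/

Plain: /c/ (palatal), /k/ (velar), /q/ (uvular).
Aspirated: /cʰ/ (palatal), /qʰ/ (uvular).
Ejective: /cʼ/ (palatal), /kʼ/ (velar), /qʼ/ (uvular).
The velar row has no aspirated member, so the gap is the aspirated velar stop /kʰ/.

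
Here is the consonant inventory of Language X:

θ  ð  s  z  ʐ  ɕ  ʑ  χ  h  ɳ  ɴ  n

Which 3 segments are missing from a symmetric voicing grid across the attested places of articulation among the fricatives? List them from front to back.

/ʂ/, /ʁ/, /ɦ/

Voiceless: /θ/ (dental), /s/ (alveolar), /ɕ/ (alveolo-palatal), /χ/ (uvular), /h/ (glottal).
Voiced: /ð/ (dental), /z/ (alveolar), /ʐ/ (retroflex), /ʑ/ (alveolo-palatal).
Gaps, from front to back: retroflex lacks voiceless (/ʂ/); uvular lacks voiced (/ʁ/); glottal lacks voiced (/ɦ/).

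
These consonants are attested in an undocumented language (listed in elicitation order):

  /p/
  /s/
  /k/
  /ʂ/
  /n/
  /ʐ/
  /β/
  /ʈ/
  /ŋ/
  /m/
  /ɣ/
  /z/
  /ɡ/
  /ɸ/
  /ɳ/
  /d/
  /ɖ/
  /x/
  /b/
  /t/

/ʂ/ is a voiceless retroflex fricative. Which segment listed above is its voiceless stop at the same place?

The voiceless stop at the same place is a voiceless retroflex stop — in this inventory, /ʈ/.

/ʈ/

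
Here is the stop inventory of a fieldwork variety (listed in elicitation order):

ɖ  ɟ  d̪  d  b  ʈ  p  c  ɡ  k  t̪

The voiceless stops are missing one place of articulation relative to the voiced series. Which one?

alveolar

Voiceless: /p/ (bilabial), /t̪/ (dental), /ʈ/ (retroflex), /c/ (palatal), /k/ (velar).
Voiced: /b/ (bilabial), /d̪/ (dental), /d/ (alveolar), /ɖ/ (retroflex), /ɟ/ (palatal), /ɡ/ (velar).
Every place of articulation has a voiceless member except alveolar, where /t/ would be expected.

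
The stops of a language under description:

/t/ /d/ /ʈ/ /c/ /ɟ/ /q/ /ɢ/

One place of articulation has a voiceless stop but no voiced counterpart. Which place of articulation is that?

place of articulation  voiceless  voiced  
alveolar          t         d       
retroflex         ʈ         —       
palatal           c         ɟ       
uvular            q         ɢ       
Every place of articulation has a voiced member except retroflex, where /ɖ/ would be expected.

retroflex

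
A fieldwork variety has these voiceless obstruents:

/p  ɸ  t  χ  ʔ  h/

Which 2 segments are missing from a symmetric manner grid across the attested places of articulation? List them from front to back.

/s/, /q/

place of articulation  stop      fricative
bilabial          p         ɸ       
alveolar          t         —       
uvular            —         χ       
glottal           ʔ         h       
Gaps, from front to back: alveolar lacks fricative (/s/); uvular lacks stop (/q/).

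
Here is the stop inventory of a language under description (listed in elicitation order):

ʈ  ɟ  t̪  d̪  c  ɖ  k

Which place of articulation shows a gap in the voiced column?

velar

Voiceless: /t̪/ (dental), /ʈ/ (retroflex), /c/ (palatal), /k/ (velar).
Voiced: /d̪/ (dental), /ɖ/ (retroflex), /ɟ/ (palatal).
Every place of articulation has a voiced member except velar, where /ɡ/ would be expected.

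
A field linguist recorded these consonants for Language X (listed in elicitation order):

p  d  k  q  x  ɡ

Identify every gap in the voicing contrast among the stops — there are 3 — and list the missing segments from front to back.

/b/, /t/, /ɢ/

Voiceless: /p/ (bilabial), /k/ (velar), /q/ (uvular).
Voiced: /d/ (alveolar), /ɡ/ (velar).
Gaps, from front to back: bilabial lacks voiced (/b/); alveolar lacks voiceless (/t/); uvular lacks voiced (/ɢ/).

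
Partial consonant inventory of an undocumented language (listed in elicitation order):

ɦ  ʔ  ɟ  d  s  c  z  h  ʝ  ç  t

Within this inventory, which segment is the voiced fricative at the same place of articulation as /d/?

/z/

/d/ is a voiced alveolar stop.
The voiced fricative at the same place is a voiced alveolar fricative — in this inventory, /z/.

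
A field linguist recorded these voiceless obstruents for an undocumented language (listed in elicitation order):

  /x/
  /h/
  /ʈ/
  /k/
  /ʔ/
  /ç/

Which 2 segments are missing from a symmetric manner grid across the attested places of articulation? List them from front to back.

/ʂ/, /c/

place of articulation  stop      fricative
retroflex         ʈ         —       
palatal           —         ç       
velar             k         x       
glottal           ʔ         h       
Gaps, from front to back: retroflex lacks fricative (/ʂ/); palatal lacks stop (/c/).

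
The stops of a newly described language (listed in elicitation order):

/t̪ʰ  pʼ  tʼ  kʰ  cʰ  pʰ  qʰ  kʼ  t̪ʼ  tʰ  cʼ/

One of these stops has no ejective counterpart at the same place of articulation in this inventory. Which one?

Bilabial: /pʰ/ ~ /pʼ/
Dental: /t̪ʰ/ ~ /t̪ʼ/
Alveolar: /tʰ/ ~ /tʼ/
Palatal: /cʰ/ ~ /cʼ/
Velar: /kʰ/ ~ /kʼ/
Uvular: only /qʰ/ (aspirated); no ejective partner.
So /qʰ/ is the unpaired segment.

/qʰ/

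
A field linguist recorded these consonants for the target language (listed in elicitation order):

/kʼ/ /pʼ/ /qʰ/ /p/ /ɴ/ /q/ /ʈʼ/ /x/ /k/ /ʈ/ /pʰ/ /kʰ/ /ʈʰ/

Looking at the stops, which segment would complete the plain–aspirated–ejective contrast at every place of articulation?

/qʼ/

Plain: /p/ (bilabial), /ʈ/ (retroflex), /k/ (velar), /q/ (uvular).
Aspirated: /pʰ/ (bilabial), /ʈʰ/ (retroflex), /kʰ/ (velar), /qʰ/ (uvular).
Ejective: /pʼ/ (bilabial), /ʈʼ/ (retroflex), /kʼ/ (velar).
The uvular row has no ejective member, so the gap is the ejective uvular stop /qʼ/.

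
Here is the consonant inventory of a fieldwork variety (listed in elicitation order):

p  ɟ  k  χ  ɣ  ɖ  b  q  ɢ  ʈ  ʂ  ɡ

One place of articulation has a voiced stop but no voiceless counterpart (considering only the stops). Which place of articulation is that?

palatal

place of articulation  voiceless  voiced  
bilabial          p         b       
retroflex         ʈ         ɖ       
palatal           —         ɟ       
velar             k         ɡ       
uvular            q         ɢ       
Every place of articulation has a voiceless member except palatal, where /c/ would be expected.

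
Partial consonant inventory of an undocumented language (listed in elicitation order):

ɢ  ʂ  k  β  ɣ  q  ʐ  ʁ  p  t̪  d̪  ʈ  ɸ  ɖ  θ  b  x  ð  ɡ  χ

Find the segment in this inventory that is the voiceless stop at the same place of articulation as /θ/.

/θ/ is a voiceless dental fricative.
The voiceless stop at the same place is a voiceless dental stop — in this inventory, /t̪/.

/t̪/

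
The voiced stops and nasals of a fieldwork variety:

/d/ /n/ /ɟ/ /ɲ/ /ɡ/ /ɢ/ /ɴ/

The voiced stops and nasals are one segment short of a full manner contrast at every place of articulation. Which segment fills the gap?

alveolar: oral stop /d/, nasal /n/.
palatal: oral stop /ɟ/, nasal /ɲ/.
velar: oral stop /ɡ/, nasal —.
uvular: oral stop /ɢ/, nasal /ɴ/.
The velar row has no nasal member, so the gap is the velar nasal /ŋ/.

/ŋ/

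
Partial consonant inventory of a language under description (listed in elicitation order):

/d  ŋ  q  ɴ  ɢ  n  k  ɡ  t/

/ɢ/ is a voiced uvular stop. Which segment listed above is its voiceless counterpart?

/q/

The voiceless counterpart is a voiceless uvular stop — in this inventory, /q/.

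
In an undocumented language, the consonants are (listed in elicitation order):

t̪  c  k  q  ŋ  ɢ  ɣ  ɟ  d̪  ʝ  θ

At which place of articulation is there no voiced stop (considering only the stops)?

velar

place of articulation  voiceless  voiced  
dental            t̪        d̪      
palatal           c         ɟ       
velar             k         —       
uvular            q         ɢ       
Every place of articulation has a voiced member except velar, where /ɡ/ would be expected.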